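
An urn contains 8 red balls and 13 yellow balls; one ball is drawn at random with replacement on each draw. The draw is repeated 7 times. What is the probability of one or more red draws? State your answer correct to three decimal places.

0.965

P(at least one) = 1 − P(none) = 1 − (1 − 0.380952)^7
= 1 − 0.03484 = 0.96516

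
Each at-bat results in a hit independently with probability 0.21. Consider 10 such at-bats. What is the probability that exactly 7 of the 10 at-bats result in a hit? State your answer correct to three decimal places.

X ~ Binomial(n=10, p=0.21).
P(X=7) = C(10,7) · p^7 · (1−p)^3
= 120 · 1.8011e-05 · 0.49304 = 0.00107

0.001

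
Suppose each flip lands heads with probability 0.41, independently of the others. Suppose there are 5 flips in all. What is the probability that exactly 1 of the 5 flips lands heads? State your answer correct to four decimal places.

X ~ Binomial(n=5, p=0.41).
P(X=1) = C(5,1) · p^1 · (1−p)^4
= 5 · 0.41 · 0.12117 = 0.248406

0.2484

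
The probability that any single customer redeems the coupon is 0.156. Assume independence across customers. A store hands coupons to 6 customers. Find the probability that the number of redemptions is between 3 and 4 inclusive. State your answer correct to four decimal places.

X ~ Binomial(6, 0.156); P(3 ≤ X ≤ 4) = Σ C(6,k) p^k (1−p)^(6−k) over k:
  k=3: C(6,3)·0.156^3·0.844^3 = 0.045649
  k=4: C(6,4)·0.156^4·0.844^2 = 0.006328
Total = 0.051977

0.0520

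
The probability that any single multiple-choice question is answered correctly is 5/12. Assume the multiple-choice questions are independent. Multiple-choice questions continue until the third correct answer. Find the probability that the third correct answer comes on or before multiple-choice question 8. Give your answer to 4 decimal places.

Finishing within 8 multiple-choice questions ⇔ at least 3 successes in the first 8. With X ~ Binomial(8, 0.416667), P(Y ≤ 8) = 1 − P(X ≤ 2).
  k=0: C(8,0)·0.416667^0·0.583333^8 = 0.013407
  k=1: C(8,1)·0.416667^1·0.583333^7 = 0.076612
  k=2: C(8,2)·0.416667^2·0.583333^6 = 0.191530
1 − 0.281549 = 0.718451

0.7185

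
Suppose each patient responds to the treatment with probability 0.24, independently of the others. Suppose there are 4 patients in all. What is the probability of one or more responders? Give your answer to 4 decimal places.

P(at least one) = 1 − P(none) = 1 − (1 − 0.24)^4
= 1 − 0.333622 = 0.666378

0.6664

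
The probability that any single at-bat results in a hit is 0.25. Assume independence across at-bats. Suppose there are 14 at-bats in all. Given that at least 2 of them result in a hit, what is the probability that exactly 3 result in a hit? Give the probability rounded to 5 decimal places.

0.26719

X ~ Binomial(14, 0.25). Want P(X=3 | X≥2) = P(X=3) / P(X≥2).
P(X=3) = C(14,3)·0.25^3·0.75^11 = 0.2402123
P(X≥2) = 1 − 0.0178179 − 0.0831504 = 0.8990316
Ratio = 0.2402123 / 0.8990316 = 0.2671901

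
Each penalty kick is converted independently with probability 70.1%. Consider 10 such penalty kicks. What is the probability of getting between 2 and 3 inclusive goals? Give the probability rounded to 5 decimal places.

X ~ Binomial(10, 0.701); P(2 ≤ X ≤ 3) = Σ C(10,k) p^k (1−p)^(10−k) over k:
  k=2: C(10,2)·0.701^2·0.299^8 = 0.0014126
  k=3: C(10,3)·0.701^3·0.299^7 = 0.0088315
Total = 0.0102441

0.01024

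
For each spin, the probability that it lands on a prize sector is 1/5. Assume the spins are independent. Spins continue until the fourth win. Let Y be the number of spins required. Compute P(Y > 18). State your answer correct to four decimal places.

0.5010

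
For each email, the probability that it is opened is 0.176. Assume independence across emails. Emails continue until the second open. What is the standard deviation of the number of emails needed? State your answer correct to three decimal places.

7.294

Y = total emails until the second success; negative binomial with r=2, p=0.176.
SD(Y) = √[r(1−p)/p²] = √(53.20248) = 7.29400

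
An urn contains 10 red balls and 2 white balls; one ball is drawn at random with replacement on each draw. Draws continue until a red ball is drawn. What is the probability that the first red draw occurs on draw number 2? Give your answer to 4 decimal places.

0.1389

Geometric (trials to first success), p = 0.833333.
P(Y = 2) = (1−p)^1 · p = 0.16667 · 0.833333 = 0.138889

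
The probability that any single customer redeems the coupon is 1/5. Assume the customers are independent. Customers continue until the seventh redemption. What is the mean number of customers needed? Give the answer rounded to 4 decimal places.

Y = total customers until the seventh success; negative binomial with r=7, p=0.20.
E[Y] = r / p = 7 / 0.20 = 35.000000

35.0000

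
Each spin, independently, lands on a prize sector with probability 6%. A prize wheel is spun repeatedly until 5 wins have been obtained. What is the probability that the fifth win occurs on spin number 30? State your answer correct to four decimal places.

Y = trial on which the fifth success occurs; negative binomial, r=5, p=0.06.
P(Y=30) = C(29,4) · p^5 · (1−p)^25
= 23751 · 7.776e-07 · 0.21291 = 0.003932

0.0039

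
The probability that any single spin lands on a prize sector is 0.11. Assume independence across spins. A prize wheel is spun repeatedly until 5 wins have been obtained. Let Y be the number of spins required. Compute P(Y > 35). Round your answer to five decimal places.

0.66010

Needing more than 35 spins ⇔ fewer than 5 successes in the first 35. With X ~ Binomial(35, 0.11), P(Y > 35) = P(X ≤ 4).
  k=0: C(35,0)·0.11^0·0.89^35 = 0.0169297
  k=1: C(35,1)·0.11^1·0.89^34 = 0.0732354
  k=2: C(35,2)·0.11^2·0.89^33 = 0.1538766
  k=3: C(35,3)·0.11^3·0.89^32 = 0.2092030
  k=4: C(35,4)·0.11^4·0.89^31 = 0.2068524
P(X ≤ 4) = 0.6600971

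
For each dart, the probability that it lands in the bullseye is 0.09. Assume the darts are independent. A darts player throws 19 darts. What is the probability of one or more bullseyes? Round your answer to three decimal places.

0.833

P(at least one) = 1 − P(none) = 1 − (1 − 0.09)^19
= 1 − 0.16664 = 0.83336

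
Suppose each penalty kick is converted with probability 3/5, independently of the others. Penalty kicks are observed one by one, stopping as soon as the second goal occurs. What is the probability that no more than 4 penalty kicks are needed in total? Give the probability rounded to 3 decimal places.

Finishing within 4 penalty kicks ⇔ at least 2 successes in the first 4. With X ~ Binomial(4, 0.60), P(Y ≤ 4) = 1 − P(X ≤ 1).
  k=0: C(4,0)·0.60^0·0.40^4 = 0.02560
  k=1: C(4,1)·0.60^1·0.40^3 = 0.15360
1 − 0.17920 = 0.82080

0.821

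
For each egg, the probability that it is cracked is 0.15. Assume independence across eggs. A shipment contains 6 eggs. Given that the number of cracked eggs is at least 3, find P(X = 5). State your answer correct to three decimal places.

X ~ Binomial(6, 0.15). Want P(X=5 | X≥3) = P(X=5) / P(X≥3).
P(X=5) = C(6,5)·0.15^5·0.85^1 = 0.00039
P(X≥3) = 1 − 0.37715 − 0.39933 − 0.17618 = 0.04734
Ratio = 0.00039 / 0.04734 = 0.00818

0.008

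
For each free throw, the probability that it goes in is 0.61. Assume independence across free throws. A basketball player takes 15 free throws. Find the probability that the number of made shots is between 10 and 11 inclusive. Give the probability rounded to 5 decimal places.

X ~ Binomial(15, 0.61); P(10 ≤ X ≤ 11) = Σ C(15,k) p^k (1−p)^(15−k) over k:
  k=10: C(15,10)·0.61^10·0.39^5 = 0.1932755
  k=11: C(15,11)·0.61^11·0.39^4 = 0.1374103
Total = 0.3306858

0.33069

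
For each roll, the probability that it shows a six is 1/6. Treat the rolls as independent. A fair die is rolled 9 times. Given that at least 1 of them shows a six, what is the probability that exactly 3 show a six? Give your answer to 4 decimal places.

0.1615

X ~ Binomial(9, 0.166667). Want P(X=3 | X≥1) = P(X=3) / P(X≥1).
P(X=3) = C(9,3)·0.166667^3·0.833333^6 = 0.130238
P(X≥1) = 1 − 0.193807 = 0.806193
Ratio = 0.130238 / 0.806193 = 0.161547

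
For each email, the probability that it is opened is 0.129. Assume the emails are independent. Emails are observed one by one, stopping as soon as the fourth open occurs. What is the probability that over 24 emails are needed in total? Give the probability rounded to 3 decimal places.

0.625

Needing more than 24 emails ⇔ fewer than 4 successes in the first 24. With X ~ Binomial(24, 0.129), P(Y > 24) = P(X ≤ 3).
  k=0: C(24,0)·0.129^0·0.871^24 = 0.03634
  k=1: C(24,1)·0.129^1·0.871^23 = 0.12919
  k=2: C(24,2)·0.129^2·0.871^22 = 0.22003
  k=3: C(24,3)·0.129^3·0.871^21 = 0.23898
P(X ≤ 3) = 0.62454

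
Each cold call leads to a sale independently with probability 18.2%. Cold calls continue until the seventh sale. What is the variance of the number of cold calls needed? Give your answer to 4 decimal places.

172.8656

Y = total cold calls until the seventh success; negative binomial with r=7, p=0.182.
Var(Y) = r(1−p)/p² = 7·0.818 / 0.182² = 172.865596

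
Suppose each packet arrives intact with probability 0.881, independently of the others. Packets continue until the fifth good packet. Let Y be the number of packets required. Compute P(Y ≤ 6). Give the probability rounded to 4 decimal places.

Finishing within 6 packets ⇔ at least 5 successes in the first 6. With X ~ Binomial(6, 0.881), P(Y ≤ 6) = 1 − P(X ≤ 4).
  k=0: C(6,0)·0.881^0·0.119^6 = 0.000003
  k=1: C(6,1)·0.881^1·0.119^5 = 0.000126
  k=2: C(6,2)·0.881^2·0.119^4 = 0.002335
  k=3: C(6,3)·0.881^3·0.119^3 = 0.023046
  k=4: C(6,4)·0.881^4·0.119^2 = 0.127964
1 − 0.153474 = 0.846526

0.8465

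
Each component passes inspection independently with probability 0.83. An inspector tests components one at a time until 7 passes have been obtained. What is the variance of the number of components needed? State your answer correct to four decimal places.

1.7274

Y = total components until the seventh success; negative binomial with r=7, p=0.83.
Var(Y) = r(1−p)/p² = 7·0.17 / 0.83² = 1.727391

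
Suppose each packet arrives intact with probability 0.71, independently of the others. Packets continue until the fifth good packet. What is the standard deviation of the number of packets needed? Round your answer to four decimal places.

1.6960

Y = total packets until the fifth success; negative binomial with r=5, p=0.71.
SD(Y) = √[r(1−p)/p²] = √(2.876413) = 1.695999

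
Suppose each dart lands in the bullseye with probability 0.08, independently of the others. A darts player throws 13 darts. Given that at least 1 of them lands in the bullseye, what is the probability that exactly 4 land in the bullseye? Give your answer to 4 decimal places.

0.0209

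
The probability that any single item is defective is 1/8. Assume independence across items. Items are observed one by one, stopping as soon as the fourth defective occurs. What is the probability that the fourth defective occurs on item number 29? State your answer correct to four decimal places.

Y = trial on which the fourth success occurs; negative binomial, r=4, p=0.125.
P(Y=29) = C(28,3) · p^4 · (1−p)^25
= 3276 · 0.00024414 · 0.035498 = 0.028391

0.0284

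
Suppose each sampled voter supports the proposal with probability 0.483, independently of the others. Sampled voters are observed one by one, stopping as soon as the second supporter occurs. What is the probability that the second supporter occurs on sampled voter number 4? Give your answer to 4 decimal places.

0.1871

Y = trial on which the second success occurs; negative binomial, r=2, p=0.483.
P(Y=4) = C(3,1) · p^2 · (1−p)^2
= 3 · 0.23329 · 0.26729 = 0.187067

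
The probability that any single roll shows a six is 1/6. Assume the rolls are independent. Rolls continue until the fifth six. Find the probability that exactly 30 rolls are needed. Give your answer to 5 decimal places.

0.03202

Y = trial on which the fifth success occurs; negative binomial, r=5, p=0.166667.
P(Y=30) = C(29,4) · p^5 · (1−p)^25
= 23751 · 0.0001286 · 0.010483 = 0.0320180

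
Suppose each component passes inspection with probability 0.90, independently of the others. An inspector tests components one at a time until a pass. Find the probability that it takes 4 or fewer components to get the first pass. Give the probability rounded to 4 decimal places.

Y = number of components to the first success; geometric, p = 0.90.
P(Y ≤ 4) = 1 − (1−p)^4 = 1 − 0.000100 = 0.999900

0.9999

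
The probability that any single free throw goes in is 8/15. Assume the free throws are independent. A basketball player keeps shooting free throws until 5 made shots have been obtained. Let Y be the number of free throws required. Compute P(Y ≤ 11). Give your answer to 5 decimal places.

0.79548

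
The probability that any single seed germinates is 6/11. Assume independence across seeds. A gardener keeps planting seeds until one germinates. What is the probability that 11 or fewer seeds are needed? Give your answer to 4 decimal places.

0.9998

Y = number of seeds to the first success; geometric, p = 0.545455.
P(Y ≤ 11) = 1 − (1−p)^11 = 1 − 0.000171 = 0.999829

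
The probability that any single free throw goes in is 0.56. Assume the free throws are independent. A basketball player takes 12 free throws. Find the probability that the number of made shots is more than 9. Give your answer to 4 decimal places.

0.0487

X ~ Binomial(12, 0.56); P(X ≥ 10) = Σ C(12,k) p^k (1−p)^(12−k) over k:
  k=10: C(12,10)·0.56^10·0.44^2 = 0.038755
  k=11: C(12,11)·0.56^11·0.44^1 = 0.008968
  k=12: C(12,12)·0.56^12·0.44^0 = 0.000951
Total = 0.048674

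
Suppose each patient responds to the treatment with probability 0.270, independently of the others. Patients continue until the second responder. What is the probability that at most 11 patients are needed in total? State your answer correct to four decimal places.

0.8410

Finishing within 11 patients ⇔ at least 2 successes in the first 11. With X ~ Binomial(11, 0.27), P(Y ≤ 11) = 1 − P(X ≤ 1).
  k=0: C(11,0)·0.27^0·0.73^11 = 0.031373
  k=1: C(11,1)·0.27^1·0.73^10 = 0.127639
1 − 0.159012 = 0.840988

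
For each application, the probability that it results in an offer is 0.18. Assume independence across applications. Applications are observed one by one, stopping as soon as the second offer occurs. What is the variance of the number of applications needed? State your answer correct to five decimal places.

Y = total applications until the second success; negative binomial with r=2, p=0.18.
Var(Y) = r(1−p)/p² = 2·0.82 / 0.18² = 50.6172840

50.61728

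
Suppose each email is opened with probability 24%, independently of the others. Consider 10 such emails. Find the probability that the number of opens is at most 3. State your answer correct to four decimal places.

0.7988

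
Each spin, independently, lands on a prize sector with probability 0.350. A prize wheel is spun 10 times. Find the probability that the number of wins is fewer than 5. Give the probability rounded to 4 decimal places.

X ~ Binomial(10, 0.35); P(X ≤ 4) = Σ C(10,k) p^k (1−p)^(10−k) over k:
  k=0: C(10,0)·0.35^0·0.65^10 = 0.013463
  k=1: C(10,1)·0.35^1·0.65^9 = 0.072492
  k=2: C(10,2)·0.35^2·0.65^8 = 0.175653
  k=3: C(10,3)·0.35^3·0.65^7 = 0.252220
  k=4: C(10,4)·0.35^4·0.65^6 = 0.237668
Total = 0.751496

0.7515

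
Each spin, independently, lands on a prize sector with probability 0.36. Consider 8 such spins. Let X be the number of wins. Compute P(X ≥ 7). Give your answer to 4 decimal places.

X ~ Binomial(8, 0.36); P(X ≥ 7) = Σ C(8,k) p^k (1−p)^(8−k) over k:
  k=7: C(8,7)·0.36^7·0.64^1 = 0.004012
  k=8: C(8,8)·0.36^8·0.64^0 = 0.000282
Total = 0.004294

0.0043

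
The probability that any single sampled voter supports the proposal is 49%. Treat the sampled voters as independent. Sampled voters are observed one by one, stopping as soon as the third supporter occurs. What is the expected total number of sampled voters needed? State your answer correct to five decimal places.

Y = total sampled voters until the third success; negative binomial with r=3, p=0.49.
E[Y] = r / p = 3 / 0.49 = 6.1224490

6.12245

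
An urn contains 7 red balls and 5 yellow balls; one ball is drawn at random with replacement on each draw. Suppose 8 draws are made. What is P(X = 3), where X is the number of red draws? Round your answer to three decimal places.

X ~ Binomial(n=8, p=0.583333).
P(X=3) = C(8,3) · p^3 · (1−p)^5
= 56 · 0.1985 · 0.012559 = 0.13960

0.140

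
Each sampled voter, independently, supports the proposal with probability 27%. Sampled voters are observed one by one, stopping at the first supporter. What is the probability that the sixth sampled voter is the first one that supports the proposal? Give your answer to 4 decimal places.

0.0560

Geometric (trials to first success), p = 0.27.
P(Y = 6) = (1−p)^5 · p = 0.20731 · 0.27 = 0.055973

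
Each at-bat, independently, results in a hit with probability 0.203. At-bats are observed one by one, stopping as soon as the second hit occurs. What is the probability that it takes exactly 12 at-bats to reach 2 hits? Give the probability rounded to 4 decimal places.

Y = trial on which the second success occurs; negative binomial, r=2, p=0.203.
P(Y=12) = C(11,1) · p^2 · (1−p)^10
= 11 · 0.041209 · 0.10341 = 0.046878

0.0469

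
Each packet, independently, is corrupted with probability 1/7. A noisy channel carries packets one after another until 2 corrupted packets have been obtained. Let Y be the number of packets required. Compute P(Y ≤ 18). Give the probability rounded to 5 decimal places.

0.75053

Finishing within 18 packets ⇔ at least 2 successes in the first 18. With X ~ Binomial(18, 0.142857), P(Y ≤ 18) = 1 − P(X ≤ 1).
  k=0: C(18,0)·0.142857^0·0.857143^18 = 0.0623674
  k=1: C(18,1)·0.142857^1·0.857143^17 = 0.1871023
1 − 0.2494697 = 0.7505303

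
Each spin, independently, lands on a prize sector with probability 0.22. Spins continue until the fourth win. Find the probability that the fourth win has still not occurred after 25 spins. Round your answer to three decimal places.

Needing more than 25 spins ⇔ fewer than 4 successes in the first 25. With X ~ Binomial(25, 0.22), P(Y > 25) = P(X ≤ 3).
  k=0: C(25,0)·0.22^0·0.78^25 = 0.00201
  k=1: C(25,1)·0.22^1·0.78^24 = 0.01415
  k=2: C(25,2)·0.22^2·0.78^23 = 0.04788
  k=3: C(25,3)·0.22^3·0.78^22 = 0.10353
P(X ≤ 3) = 0.16756

0.168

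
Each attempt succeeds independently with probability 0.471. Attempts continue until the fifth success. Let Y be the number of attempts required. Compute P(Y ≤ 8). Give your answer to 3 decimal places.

Finishing within 8 attempts ⇔ at least 5 successes in the first 8. With X ~ Binomial(8, 0.471), P(Y ≤ 8) = 1 − P(X ≤ 4).
  k=0: C(8,0)·0.471^0·0.529^8 = 0.00613
  k=1: C(8,1)·0.471^1·0.529^7 = 0.04368
  k=2: C(8,2)·0.471^2·0.529^6 = 0.13612
  k=3: C(8,3)·0.471^3·0.529^5 = 0.24240
  k=4: C(8,4)·0.471^4·0.529^4 = 0.26978
1 − 0.69811 = 0.30189

0.302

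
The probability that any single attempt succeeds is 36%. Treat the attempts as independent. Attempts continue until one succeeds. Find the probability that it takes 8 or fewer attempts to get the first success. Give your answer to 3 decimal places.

0.972

Y = number of attempts to the first success; geometric, p = 0.36.
P(Y ≤ 8) = 1 − (1−p)^8 = 1 − 0.02815 = 0.97185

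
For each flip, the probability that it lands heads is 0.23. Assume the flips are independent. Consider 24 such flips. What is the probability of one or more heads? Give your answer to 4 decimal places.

P(at least one) = 1 − P(none) = 1 − (1 − 0.23)^24
= 1 − 0.001887 = 0.998113

0.9981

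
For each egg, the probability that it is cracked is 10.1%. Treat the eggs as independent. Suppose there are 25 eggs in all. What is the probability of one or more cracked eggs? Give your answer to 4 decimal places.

P(at least one) = 1 − P(none) = 1 − (1 − 0.101)^25
= 1 − 0.069822 = 0.930178

0.9302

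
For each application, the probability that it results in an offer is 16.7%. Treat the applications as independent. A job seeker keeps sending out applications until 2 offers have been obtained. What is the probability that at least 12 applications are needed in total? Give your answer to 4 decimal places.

0.4295

Needing more than 11 applications ⇔ fewer than 2 successes in the first 11. With X ~ Binomial(11, 0.167), P(Y > 11) = P(X ≤ 1).
  k=0: C(11,0)·0.167^0·0.833^11 = 0.133997
  k=1: C(11,1)·0.167^1·0.833^10 = 0.295501
P(X ≤ 1) = 0.429498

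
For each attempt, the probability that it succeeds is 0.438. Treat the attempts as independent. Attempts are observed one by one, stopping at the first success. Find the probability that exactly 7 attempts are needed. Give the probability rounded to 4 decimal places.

0.0138

Geometric (trials to first success), p = 0.438.
P(Y = 7) = (1−p)^6 · p = 0.031508 · 0.438 = 0.013800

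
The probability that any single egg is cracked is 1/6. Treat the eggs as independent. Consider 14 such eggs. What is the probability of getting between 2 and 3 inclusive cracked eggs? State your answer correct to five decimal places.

0.51031

X ~ Binomial(14, 0.166667); P(2 ≤ X ≤ 3) = Σ C(14,k) p^k (1−p)^(14−k) over k:
  k=2: C(14,2)·0.166667^2·0.833333^12 = 0.2835071
  k=3: C(14,3)·0.166667^3·0.833333^11 = 0.2268057
Total = 0.5103128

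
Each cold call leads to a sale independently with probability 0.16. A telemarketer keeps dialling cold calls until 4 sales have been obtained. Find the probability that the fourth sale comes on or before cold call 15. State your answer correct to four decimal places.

0.2092

Finishing within 15 cold calls ⇔ at least 4 successes in the first 15. With X ~ Binomial(15, 0.16), P(Y ≤ 15) = 1 − P(X ≤ 3).
  k=0: C(15,0)·0.16^0·0.84^15 = 0.073146
  k=1: C(15,1)·0.16^1·0.84^14 = 0.208988
  k=2: C(15,2)·0.16^2·0.84^13 = 0.278651
  k=3: C(15,3)·0.16^3·0.84^12 = 0.229997
1 − 0.790782 = 0.209218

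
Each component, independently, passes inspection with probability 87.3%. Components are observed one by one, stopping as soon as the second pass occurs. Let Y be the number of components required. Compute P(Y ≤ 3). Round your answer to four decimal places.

0.9557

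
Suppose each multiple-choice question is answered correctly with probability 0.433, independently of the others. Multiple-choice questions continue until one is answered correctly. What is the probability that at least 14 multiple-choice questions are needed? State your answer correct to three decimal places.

0.001

Y = number of multiple-choice questions to the first success; geometric, p = 0.433.
P(Y > 13) = P(first 13 all fail) = (1−p)^13 = 0.00063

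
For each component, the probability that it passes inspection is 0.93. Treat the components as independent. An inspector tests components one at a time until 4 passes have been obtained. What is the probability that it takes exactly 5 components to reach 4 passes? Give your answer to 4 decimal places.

Y = trial on which the fourth success occurs; negative binomial, r=4, p=0.93.
P(Y=5) = C(4,3) · p^4 · (1−p)^1
= 4 · 0.74805 · 0.07 = 0.209455

0.2095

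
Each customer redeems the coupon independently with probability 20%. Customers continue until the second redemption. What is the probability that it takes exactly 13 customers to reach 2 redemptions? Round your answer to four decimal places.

0.0412

Y = trial on which the second success occurs; negative binomial, r=2, p=0.20.
P(Y=13) = C(12,1) · p^2 · (1−p)^11
= 12 · 0.04 · 0.085899 = 0.041232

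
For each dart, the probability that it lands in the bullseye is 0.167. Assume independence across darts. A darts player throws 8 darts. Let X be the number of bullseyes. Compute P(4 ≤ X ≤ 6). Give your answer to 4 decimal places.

X ~ Binomial(8, 0.167); P(4 ≤ X ≤ 6) = Σ C(8,k) p^k (1−p)^(8−k) over k:
  k=4: C(8,4)·0.167^4·0.833^4 = 0.026215
  k=5: C(8,5)·0.167^5·0.833^3 = 0.004204
  k=6: C(8,6)·0.167^6·0.833^2 = 0.000421
Total = 0.030841

0.0308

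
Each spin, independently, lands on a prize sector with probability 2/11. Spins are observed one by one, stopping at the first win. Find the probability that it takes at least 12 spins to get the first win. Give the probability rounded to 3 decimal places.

Y = number of spins to the first success; geometric, p = 0.181818.
P(Y > 11) = P(first 11 all fail) = (1−p)^11 = 0.10999

0.110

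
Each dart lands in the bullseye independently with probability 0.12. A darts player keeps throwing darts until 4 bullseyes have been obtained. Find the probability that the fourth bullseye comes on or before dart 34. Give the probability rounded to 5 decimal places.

0.59529

Finishing within 34 darts ⇔ at least 4 successes in the first 34. With X ~ Binomial(34, 0.12), P(Y ≤ 34) = 1 − P(X ≤ 3).
  k=0: C(34,0)·0.12^0·0.88^34 = 0.0129542
  k=1: C(34,1)·0.12^1·0.88^33 = 0.0600604
  k=2: C(34,2)·0.12^2·0.88^32 = 0.1351359
  k=3: C(34,3)·0.12^3·0.88^31 = 0.1965614
1 − 0.4047119 = 0.5952881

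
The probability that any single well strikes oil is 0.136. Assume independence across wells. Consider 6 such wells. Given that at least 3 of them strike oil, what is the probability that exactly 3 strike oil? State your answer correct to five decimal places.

X ~ Binomial(6, 0.136). Want P(X=3 | X≥3) = P(X=3) / P(X≥3).
P(X=3) = C(6,3)·0.136^3·0.864^3 = 0.0324480
P(X≥3) = 1 − 0.4159896 − 0.3928791 − 0.1546052 = 0.0365262
Ratio = 0.0324480 / 0.0365262 = 0.8883490

0.88835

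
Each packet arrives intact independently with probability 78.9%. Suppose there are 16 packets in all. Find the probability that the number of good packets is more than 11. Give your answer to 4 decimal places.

0.7641

X ~ Binomial(16, 0.789); P(X ≥ 12) = Σ C(16,k) p^k (1−p)^(16−k) over k:
  k=12: C(16,12)·0.789^12·0.211^4 = 0.209955
  k=13: C(16,13)·0.789^13·0.211^3 = 0.241566
  k=14: C(16,14)·0.789^14·0.211^2 = 0.193564
  k=15: C(16,15)·0.789^15·0.211^1 = 0.096507
  k=16: C(16,16)·0.789^16·0.211^0 = 0.022554
Total = 0.764146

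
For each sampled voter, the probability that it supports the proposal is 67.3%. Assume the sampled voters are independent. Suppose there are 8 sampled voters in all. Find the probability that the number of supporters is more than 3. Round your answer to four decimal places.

0.9184

X ~ Binomial(8, 0.673); P(X ≥ 4) = Σ C(8,k) p^k (1−p)^(8−k) over k:
  k=4: C(8,4)·0.673^4·0.327^4 = 0.164191
  k=5: C(8,5)·0.673^5·0.327^3 = 0.270338
  k=6: C(8,6)·0.673^6·0.327^2 = 0.278192
  k=7: C(8,7)·0.673^7·0.327^1 = 0.163585
  k=8: C(8,8)·0.673^8·0.327^0 = 0.042084
Total = 0.918389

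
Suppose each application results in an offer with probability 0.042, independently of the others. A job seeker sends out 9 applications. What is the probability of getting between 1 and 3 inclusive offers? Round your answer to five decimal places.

0.32001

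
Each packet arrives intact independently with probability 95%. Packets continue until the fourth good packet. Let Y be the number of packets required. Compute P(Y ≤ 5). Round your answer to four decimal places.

0.9774

Finishing within 5 packets ⇔ at least 4 successes in the first 5. With X ~ Binomial(5, 0.95), P(Y ≤ 5) = 1 − P(X ≤ 3).
  k=0: C(5,0)·0.95^0·0.05^5 = 0.000000
  k=1: C(5,1)·0.95^1·0.05^4 = 0.000030
  k=2: C(5,2)·0.95^2·0.05^3 = 0.001128
  k=3: C(5,3)·0.95^3·0.05^2 = 0.021434
1 − 0.022593 = 0.977407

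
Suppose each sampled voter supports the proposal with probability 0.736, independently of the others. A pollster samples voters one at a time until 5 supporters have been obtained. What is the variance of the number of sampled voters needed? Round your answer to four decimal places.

2.4368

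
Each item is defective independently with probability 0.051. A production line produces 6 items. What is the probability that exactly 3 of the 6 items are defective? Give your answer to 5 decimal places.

0.00227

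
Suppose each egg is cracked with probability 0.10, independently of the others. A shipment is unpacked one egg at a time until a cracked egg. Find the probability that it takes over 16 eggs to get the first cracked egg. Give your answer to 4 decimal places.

0.1853

Y = number of eggs to the first success; geometric, p = 0.10.
P(Y > 16) = P(first 16 all fail) = (1−p)^16 = 0.185302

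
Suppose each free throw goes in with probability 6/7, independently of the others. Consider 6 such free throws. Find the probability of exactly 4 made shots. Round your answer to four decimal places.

0.1652

X ~ Binomial(n=6, p=0.857143).
P(X=4) = C(6,4) · p^4 · (1−p)^2
= 15 · 0.53978 · 0.020408 = 0.165237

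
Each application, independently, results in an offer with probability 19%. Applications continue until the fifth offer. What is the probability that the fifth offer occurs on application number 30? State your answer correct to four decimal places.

Y = trial on which the fifth success occurs; negative binomial, r=5, p=0.19.
P(Y=30) = C(29,4) · p^5 · (1−p)^25
= 23751 · 0.00024761 · 0.0051538 = 0.030309

0.0303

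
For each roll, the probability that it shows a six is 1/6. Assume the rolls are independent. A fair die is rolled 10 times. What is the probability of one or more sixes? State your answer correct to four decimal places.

0.8385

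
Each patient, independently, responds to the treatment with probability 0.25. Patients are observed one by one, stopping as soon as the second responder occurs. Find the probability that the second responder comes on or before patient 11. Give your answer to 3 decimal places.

0.803

Finishing within 11 patients ⇔ at least 2 successes in the first 11. With X ~ Binomial(11, 0.25), P(Y ≤ 11) = 1 − P(X ≤ 1).
  k=0: C(11,0)·0.25^0·0.75^11 = 0.04224
  k=1: C(11,1)·0.25^1·0.75^10 = 0.15486
1 − 0.19710 = 0.80290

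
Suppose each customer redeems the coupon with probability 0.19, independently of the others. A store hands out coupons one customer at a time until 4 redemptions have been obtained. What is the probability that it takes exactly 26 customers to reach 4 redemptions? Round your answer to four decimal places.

0.0291

Y = trial on which the fourth success occurs; negative binomial, r=4, p=0.19.
P(Y=26) = C(25,3) · p^4 · (1−p)^22
= 2300 · 0.0013032 · 0.0096977 = 0.029068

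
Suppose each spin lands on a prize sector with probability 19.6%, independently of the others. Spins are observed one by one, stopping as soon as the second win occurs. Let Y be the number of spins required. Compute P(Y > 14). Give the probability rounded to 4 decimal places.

Needing more than 14 spins ⇔ fewer than 2 successes in the first 14. With X ~ Binomial(14, 0.196), P(Y > 14) = P(X ≤ 1).
  k=0: C(14,0)·0.196^0·0.804^14 = 0.047161
  k=1: C(14,1)·0.196^1·0.804^13 = 0.160958
P(X ≤ 1) = 0.208119

0.2081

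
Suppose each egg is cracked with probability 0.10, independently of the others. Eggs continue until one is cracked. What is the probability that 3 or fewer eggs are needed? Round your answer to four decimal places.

0.2710

Y = number of eggs to the first success; geometric, p = 0.10.
P(Y ≤ 3) = 1 − (1−p)^3 = 1 − 0.729000 = 0.271000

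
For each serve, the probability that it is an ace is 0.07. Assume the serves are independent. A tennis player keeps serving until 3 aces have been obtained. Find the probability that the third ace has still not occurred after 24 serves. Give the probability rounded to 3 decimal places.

0.766

Needing more than 24 serves ⇔ fewer than 3 successes in the first 24. With X ~ Binomial(24, 0.07), P(Y > 24) = P(X ≤ 2).
  k=0: C(24,0)·0.07^0·0.93^24 = 0.17522
  k=1: C(24,1)·0.07^1·0.93^23 = 0.31653
  k=2: C(24,2)·0.07^2·0.93^22 = 0.27399
P(X ≤ 2) = 0.76574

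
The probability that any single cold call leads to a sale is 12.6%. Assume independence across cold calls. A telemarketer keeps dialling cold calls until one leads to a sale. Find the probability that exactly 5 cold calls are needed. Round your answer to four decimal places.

0.0735

Geometric (trials to first success), p = 0.126.
P(Y = 5) = (1−p)^4 · p = 0.58351 · 0.126 = 0.073522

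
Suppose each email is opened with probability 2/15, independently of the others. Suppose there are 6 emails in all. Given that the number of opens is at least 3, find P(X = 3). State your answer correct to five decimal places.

X ~ Binomial(6, 0.133333). Want P(X=3 | X≥3) = P(X=3) / P(X≥3).
P(X=3) = C(6,3)·0.133333^3·0.866667^3 = 0.0308605
P(X≥3) = 1 − 0.4237528 − 0.3911564 − 0.1504448 = 0.0346460
Ratio = 0.0308605 / 0.0346460 = 0.8907359

0.89074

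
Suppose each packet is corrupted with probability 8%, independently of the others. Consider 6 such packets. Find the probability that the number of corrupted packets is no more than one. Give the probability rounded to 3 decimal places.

X ~ Binomial(6, 0.08); P(X ≤ 1) = Σ C(6,k) p^k (1−p)^(6−k) over k:
  k=0: C(6,0)·0.08^0·0.92^6 = 0.60636
  k=1: C(6,1)·0.08^1·0.92^5 = 0.31636
Total = 0.92271

0.923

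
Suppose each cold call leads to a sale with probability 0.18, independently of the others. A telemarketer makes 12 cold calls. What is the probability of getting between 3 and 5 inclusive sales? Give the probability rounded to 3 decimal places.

0.359

X ~ Binomial(12, 0.18); P(3 ≤ X ≤ 5) = Σ C(12,k) p^k (1−p)^(12−k) over k:
  k=3: C(12,3)·0.18^3·0.82^9 = 0.21506
  k=4: C(12,4)·0.18^4·0.82^8 = 0.10622
  k=5: C(12,5)·0.18^5·0.82^7 = 0.03731
Total = 0.35859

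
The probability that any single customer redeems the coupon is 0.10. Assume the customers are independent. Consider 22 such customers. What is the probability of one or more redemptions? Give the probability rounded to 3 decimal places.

0.902

P(at least one) = 1 − P(none) = 1 − (1 − 0.10)^22
= 1 − 0.09848 = 0.90152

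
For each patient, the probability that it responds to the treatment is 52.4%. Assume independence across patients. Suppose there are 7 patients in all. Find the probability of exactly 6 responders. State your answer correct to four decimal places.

X ~ Binomial(n=7, p=0.524).
P(X=6) = C(7,6) · p^6 · (1−p)^1
= 7 · 0.020701 · 0.476 = 0.068975

0.0690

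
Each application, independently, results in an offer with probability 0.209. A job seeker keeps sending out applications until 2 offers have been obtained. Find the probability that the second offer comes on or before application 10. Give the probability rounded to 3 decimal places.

Finishing within 10 applications ⇔ at least 2 successes in the first 10. With X ~ Binomial(10, 0.209), P(Y ≤ 10) = 1 − P(X ≤ 1).
  k=0: C(10,0)·0.209^0·0.791^10 = 0.09589
  k=1: C(10,1)·0.209^1·0.791^9 = 0.25336
1 − 0.34925 = 0.65075

0.651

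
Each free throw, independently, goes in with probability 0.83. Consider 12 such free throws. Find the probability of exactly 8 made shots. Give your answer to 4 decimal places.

X ~ Binomial(n=12, p=0.83).
P(X=8) = C(12,8) · p^8 · (1−p)^4
= 495 · 0.22523 · 0.00083521 = 0.093116

0.0931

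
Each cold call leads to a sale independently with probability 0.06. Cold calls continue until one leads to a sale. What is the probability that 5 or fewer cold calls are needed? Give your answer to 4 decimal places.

Y = number of cold calls to the first success; geometric, p = 0.06.
P(Y ≤ 5) = 1 − (1−p)^5 = 1 − 0.733904 = 0.266096

0.2661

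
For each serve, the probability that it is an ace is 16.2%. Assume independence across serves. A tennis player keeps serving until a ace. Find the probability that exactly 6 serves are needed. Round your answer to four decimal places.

Geometric (trials to first success), p = 0.162.
P(Y = 6) = (1−p)^5 · p = 0.41326 · 0.162 = 0.066948

0.0669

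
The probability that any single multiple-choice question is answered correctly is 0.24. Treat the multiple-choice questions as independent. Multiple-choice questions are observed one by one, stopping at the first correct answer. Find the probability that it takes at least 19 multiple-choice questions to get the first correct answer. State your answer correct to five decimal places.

Y = number of multiple-choice questions to the first success; geometric, p = 0.24.
P(Y > 18) = P(first 18 all fail) = (1−p)^18 = 0.0071556

0.00716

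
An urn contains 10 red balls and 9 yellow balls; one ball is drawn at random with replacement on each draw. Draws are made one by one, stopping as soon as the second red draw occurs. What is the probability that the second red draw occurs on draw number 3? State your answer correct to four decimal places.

Y = trial on which the second success occurs; negative binomial, r=2, p=0.526316.
P(Y=3) = C(2,1) · p^2 · (1−p)^1
= 2 · 0.27701 · 0.47368 = 0.262429

0.2624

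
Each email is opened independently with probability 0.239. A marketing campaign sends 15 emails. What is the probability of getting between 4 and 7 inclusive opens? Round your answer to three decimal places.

0.485

X ~ Binomial(15, 0.239); P(4 ≤ X ≤ 7) = Σ C(15,k) p^k (1−p)^(15−k) over k:
  k=4: C(15,4)·0.239^4·0.761^11 = 0.22078
  k=5: C(15,5)·0.239^5·0.761^10 = 0.15254
  k=6: C(15,6)·0.239^6·0.761^9 = 0.07985
  k=7: C(15,7)·0.239^7·0.761^8 = 0.03224
Total = 0.48541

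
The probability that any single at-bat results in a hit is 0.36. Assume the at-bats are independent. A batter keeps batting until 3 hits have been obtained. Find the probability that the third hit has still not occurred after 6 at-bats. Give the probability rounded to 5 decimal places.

Needing more than 6 at-bats ⇔ fewer than 3 successes in the first 6. With X ~ Binomial(6, 0.36), P(Y > 6) = P(X ≤ 2).
  k=0: C(6,0)·0.36^0·0.64^6 = 0.0687195
  k=1: C(6,1)·0.36^1·0.64^5 = 0.2319282
  k=2: C(6,2)·0.36^2·0.64^4 = 0.3261491
P(X ≤ 2) = 0.6267968

0.62680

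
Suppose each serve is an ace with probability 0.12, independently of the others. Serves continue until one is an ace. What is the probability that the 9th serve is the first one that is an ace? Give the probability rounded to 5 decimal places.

0.04316

Geometric (trials to first success), p = 0.12.
P(Y = 9) = (1−p)^8 · p = 0.35963 · 0.12 = 0.0431561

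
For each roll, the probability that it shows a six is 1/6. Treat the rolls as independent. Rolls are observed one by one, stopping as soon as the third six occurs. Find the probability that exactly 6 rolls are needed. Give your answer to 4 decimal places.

0.0268

Y = trial on which the third success occurs; negative binomial, r=3, p=0.166667.
P(Y=6) = C(5,2) · p^3 · (1−p)^3
= 10 · 0.0046296 · 0.5787 = 0.026792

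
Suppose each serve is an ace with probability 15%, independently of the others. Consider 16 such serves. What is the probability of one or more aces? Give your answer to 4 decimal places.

P(at least one) = 1 − P(none) = 1 − (1 − 0.15)^16
= 1 − 0.074251 = 0.925749

0.9257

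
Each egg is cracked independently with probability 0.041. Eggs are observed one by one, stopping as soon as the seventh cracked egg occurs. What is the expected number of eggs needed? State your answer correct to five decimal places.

170.73171

Y = total eggs until the seventh success; negative binomial with r=7, p=0.041.
E[Y] = r / p = 7 / 0.041 = 170.7317073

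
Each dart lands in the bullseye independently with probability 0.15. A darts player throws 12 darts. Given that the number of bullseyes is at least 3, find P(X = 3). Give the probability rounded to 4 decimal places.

0.6510

X ~ Binomial(12, 0.15). Want P(X=3 | X≥3) = P(X=3) / P(X≥3).
P(X=3) = C(12,3)·0.15^3·0.85^9 = 0.171976
P(X≥3) = 1 − 0.142242 − 0.301218 − 0.292358 = 0.264182
Ratio = 0.171976 / 0.264182 = 0.650974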